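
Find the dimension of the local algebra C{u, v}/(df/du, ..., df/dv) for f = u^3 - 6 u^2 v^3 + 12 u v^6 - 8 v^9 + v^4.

6

The Hessian of f at 0 has rank 0. Corank 2; j^3 = u^3 is a perfect cube, so E-series; the 4-jet and mu = 6 give E_6.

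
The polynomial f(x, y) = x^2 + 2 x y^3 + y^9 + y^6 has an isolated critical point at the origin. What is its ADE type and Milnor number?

Type A8, Milnor number mu = 8.

The Hessian of f at 0 has rank 1. Corank 1: A-series; mu = 8 gives A_8.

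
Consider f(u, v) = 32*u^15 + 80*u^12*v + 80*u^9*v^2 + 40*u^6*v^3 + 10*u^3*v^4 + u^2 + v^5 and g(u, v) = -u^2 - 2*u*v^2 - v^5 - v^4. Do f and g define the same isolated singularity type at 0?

The Hessian of f at 0 is [[2, 0], [0, 0]] with rank 1, so corank 1. A Groebner basis of the Jacobian ideal J(f) in C{u,v} is {v^4, u}; counting standard monomials gives mu = 4. Corank 1: A-series; mu = 4 gives A_4. The Hessian of g at 0 is [[-2, 0], [0, 0]] with rank 1, so corank 1. A Groebner basis of the Jacobian ideal J(g) in C{u,v} is {u^2, u + v^2}; counting standard monomials gives mu = 4. Corank 1: A-series; mu = 4 gives A_4. Both have type A_4, hence right-equivalent.

Yes.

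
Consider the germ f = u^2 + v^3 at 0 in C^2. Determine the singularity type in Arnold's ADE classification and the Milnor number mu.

The Hessian of f at 0 has rank 1. Corank 1: A-series; mu = 2 gives A_2.

Type A2, Milnor number mu = 2.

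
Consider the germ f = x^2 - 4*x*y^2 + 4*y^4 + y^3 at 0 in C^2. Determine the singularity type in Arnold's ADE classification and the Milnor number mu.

Type A_2, Milnor number mu = 2.

The Hessian of f at 0 is [[2, 0], [0, 0]] with rank 1, so corank 1. A Groebner basis of the Jacobian ideal J(f) in C{x,y} is {y^2, x}; counting standard monomials gives mu = 2. Corank 1: A-series; mu = 2 gives A_2.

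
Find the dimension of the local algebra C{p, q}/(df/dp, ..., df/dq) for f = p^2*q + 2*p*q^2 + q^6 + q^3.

7

The Hessian of f at 0 has rank 0. Corank 2; j^3 = q*(p + q)^2 has shape L^2 M (L != M), so D-series; mu = 7 gives D_7.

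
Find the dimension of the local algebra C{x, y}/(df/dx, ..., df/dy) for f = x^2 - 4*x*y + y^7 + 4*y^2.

The Hessian of f at 0 has rank 1. Corank 1: A-series; mu = 6 gives A_6.

6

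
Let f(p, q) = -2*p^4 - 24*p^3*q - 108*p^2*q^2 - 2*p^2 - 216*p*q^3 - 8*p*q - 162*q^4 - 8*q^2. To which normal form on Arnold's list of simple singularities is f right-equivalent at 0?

The Hessian of f at 0 has rank 1. Corank 1: A-series; mu = 3 gives A_3.

A_3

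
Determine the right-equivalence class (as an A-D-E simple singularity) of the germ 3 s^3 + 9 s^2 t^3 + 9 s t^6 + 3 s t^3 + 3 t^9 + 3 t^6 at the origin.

The Hessian of f at 0 is [[0, 0], [0, 0]] with rank 0, so corank 2. A Groebner basis of the Jacobian ideal J(f) in C{s,t} is {s^3, s*t^2, 3*s^2 + t^3}; counting standard monomials gives mu = 7. Corank 2; j^3 = 3*s^3 is a perfect cube, so E-series; the 4-jet and mu = 7 give E_7.

E_{7}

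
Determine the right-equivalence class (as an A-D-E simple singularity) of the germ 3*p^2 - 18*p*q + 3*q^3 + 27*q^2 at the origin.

The Hessian of f at 0 has rank 1. Corank 1: A-series; mu = 2 gives A_2.

A_2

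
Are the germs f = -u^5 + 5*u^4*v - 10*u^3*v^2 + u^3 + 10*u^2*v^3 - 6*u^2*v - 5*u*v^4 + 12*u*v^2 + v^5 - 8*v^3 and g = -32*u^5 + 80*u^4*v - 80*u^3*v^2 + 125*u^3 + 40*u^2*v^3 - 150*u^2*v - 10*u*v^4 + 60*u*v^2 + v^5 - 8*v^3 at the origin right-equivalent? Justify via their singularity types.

Yes.

The Hessian of f at 0 is [[0, 0], [0, 0]] with rank 0, so corank 2. A Groebner basis of the Jacobian ideal J(f) in C{u,v} is {v^5, u*v^3 - 7*v^4/4, u^2 - 4*u*v + 4*v^2}; counting standard monomials gives mu = 8. Corank 2; j^3 = (u - 2*v)^3 is a perfect cube, so E-series; the 5-jet and mu = 8 give E_8. The Hessian of g at 0 is [[0, 0], [0, 0]] with rank 0, so corank 2. A Groebner basis of the Jacobian ideal J(g) in C{u,v} is {v^5, u*v^3 - 17*v^4/40, u^2 - 4*u*v/5 + 4*v^2/25}; counting standard monomials gives mu = 8. Corank 2; j^3 = (5*u - 2*v)^3 is a perfect cube, so E-series; the 5-jet and mu = 8 give E_8. Both have type E_8, hence right-equivalent.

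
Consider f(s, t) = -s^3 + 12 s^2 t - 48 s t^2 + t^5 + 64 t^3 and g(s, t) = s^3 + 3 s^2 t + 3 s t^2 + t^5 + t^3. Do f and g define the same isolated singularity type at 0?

Yes.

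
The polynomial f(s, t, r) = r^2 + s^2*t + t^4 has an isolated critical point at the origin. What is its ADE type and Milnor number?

The Hessian of f at 0 is [[0, 0, 0], [0, 0, 0], [0, 0, 2]] with rank 1, so corank 2. A Groebner basis of the Jacobian ideal J(f) in C{s,t,r} is {s^3, s^2/4 + t^3, s*t, r}; counting standard monomials gives mu = 5. Corank 2; j^3 = s^2*t has shape L^2 M (L != M), so D-series; mu = 5 gives D_5.

Type D5, Milnor number mu = 5.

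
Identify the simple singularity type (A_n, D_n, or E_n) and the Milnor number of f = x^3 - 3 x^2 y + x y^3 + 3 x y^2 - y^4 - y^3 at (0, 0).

Type E_7, Milnor number mu = 7.

The Hessian of f at 0 is [[0, 0], [0, 0]] with rank 0, so corank 2. A Groebner basis of the Jacobian ideal J(f) in C{x,y} is {x^3 - 3*x^2*y - 6*x^2 + 12*x*y - 6*y^2, 3*x^2 + x*y^2 - 6*x*y + 3*y^2, 3*x^2 - 6*x*y + y^3 + 3*y^2}; counting standard monomials gives mu = 7. Corank 2; j^3 = (x - y)^3 is a perfect cube, so E-series; the 4-jet and mu = 7 give E_7.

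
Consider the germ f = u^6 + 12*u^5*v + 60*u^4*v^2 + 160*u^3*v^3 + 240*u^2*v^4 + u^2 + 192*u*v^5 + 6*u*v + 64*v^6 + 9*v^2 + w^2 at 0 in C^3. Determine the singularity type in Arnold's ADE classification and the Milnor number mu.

Type A5, Milnor number mu = 5.

The Hessian of f at 0 is [[2, 6, 0], [6, 18, 0], [0, 0, 2]] with rank 2, so corank 1. A Groebner basis of the Jacobian ideal J(f) in C{u,v,w} is {v^5, u + 3*v, w}; counting standard monomials gives mu = 5. Corank 1: A-series; mu = 5 gives A_5.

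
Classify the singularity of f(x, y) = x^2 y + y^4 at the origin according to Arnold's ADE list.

D_{5}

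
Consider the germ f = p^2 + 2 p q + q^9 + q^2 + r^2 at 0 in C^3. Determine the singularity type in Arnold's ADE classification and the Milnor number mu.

Type A_{8}, Milnor number mu = 8.

The Hessian of f at 0 is [[2, 2, 0], [2, 2, 0], [0, 0, 2]] with rank 2, so corank 1. A Groebner basis of the Jacobian ideal J(f) in C{p,q,r} is {q^8, p + q, r}; counting standard monomials gives mu = 8. Corank 1: A-series; mu = 8 gives A_8.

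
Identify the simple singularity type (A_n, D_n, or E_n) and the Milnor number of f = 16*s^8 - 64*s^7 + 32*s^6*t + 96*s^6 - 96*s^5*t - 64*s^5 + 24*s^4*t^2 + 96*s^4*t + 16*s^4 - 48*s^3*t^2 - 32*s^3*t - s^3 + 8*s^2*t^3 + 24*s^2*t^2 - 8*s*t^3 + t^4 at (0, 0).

Type E_{6}, Milnor number mu = 6.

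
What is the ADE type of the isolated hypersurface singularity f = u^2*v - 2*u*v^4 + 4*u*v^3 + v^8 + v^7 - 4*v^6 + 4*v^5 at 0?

D_{9}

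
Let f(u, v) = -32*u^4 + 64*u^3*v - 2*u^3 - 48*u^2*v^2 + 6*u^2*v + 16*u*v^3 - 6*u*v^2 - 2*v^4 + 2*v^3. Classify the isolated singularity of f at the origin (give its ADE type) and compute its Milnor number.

The Hessian of f at 0 is [[0, 0], [0, 0]] with rank 0, so corank 2. A Groebner basis of the Jacobian ideal J(f) in C{u,v} is {v^4, u*v^2 - 5*v^3/6, u^2 - 2*u*v + v^2}; counting standard monomials gives mu = 6. Corank 2; j^3 = -2*(u - v)^3 is a perfect cube, so E-series; the 4-jet and mu = 6 give E_6.

Type E6, Milnor number mu = 6.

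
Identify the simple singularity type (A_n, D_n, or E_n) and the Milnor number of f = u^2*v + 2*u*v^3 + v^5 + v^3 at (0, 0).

Type D4, Milnor number mu = 4.

The Hessian of f at 0 has rank 0. Corank 2; j^3 = v*(u^2 + v^2) splits into three distinct lines over C (the quadratic factor has nonzero discriminant), so D_4.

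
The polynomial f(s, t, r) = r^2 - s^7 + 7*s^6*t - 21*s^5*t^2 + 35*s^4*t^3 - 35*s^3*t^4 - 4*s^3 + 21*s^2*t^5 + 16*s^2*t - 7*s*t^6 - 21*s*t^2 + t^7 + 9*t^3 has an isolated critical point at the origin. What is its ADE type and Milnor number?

The Hessian of f at 0 has rank 1. Corank 2; j^3 = -(s - t)*(2*s - 3*t)^2 has shape L^2 M (L != M), so D-series; mu = 8 gives D_8.

Type D_8, Milnor number mu = 8.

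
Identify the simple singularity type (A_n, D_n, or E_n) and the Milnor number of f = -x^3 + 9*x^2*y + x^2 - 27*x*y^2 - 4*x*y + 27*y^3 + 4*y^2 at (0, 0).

Type A_{2}, Milnor number mu = 2.

The Hessian of f at 0 is [[2, -4], [-4, 8]] with rank 1, so corank 1. A Groebner basis of the Jacobian ideal J(f) in C{x,y} is {y^2, x - 2*y}; counting standard monomials gives mu = 2. Corank 1: A-series; mu = 2 gives A_2.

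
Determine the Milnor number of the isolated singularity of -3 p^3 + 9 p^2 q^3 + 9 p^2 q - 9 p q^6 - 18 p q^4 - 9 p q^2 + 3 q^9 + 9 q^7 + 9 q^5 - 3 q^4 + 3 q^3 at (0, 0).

6

The Hessian of f at 0 is [[0, 0], [0, 0]] with rank 0, so corank 2. A Groebner basis of the Jacobian ideal J(f) in C{p,q} is {q^3, p^2 - 2*p*q + q^2}; counting standard monomials gives mu = 6. Corank 2; j^3 = -3*(p - q)^3 is a perfect cube, so E-series; the 4-jet and mu = 6 give E_6.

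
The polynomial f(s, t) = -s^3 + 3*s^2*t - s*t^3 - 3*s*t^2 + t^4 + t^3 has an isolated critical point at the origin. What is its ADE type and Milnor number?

The Hessian of f at 0 has rank 0. Corank 2; j^3 = -(s - t)^3 is a perfect cube, so E-series; the 4-jet and mu = 7 give E_7.

Type E_{7}, Milnor number mu = 7.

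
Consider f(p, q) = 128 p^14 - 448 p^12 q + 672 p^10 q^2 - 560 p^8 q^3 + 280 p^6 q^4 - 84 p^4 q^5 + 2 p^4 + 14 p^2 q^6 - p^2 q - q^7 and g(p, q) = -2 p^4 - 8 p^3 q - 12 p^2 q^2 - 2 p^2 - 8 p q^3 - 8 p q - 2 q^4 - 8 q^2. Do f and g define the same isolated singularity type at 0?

No.

The Hessian of f at 0 has rank 0. Corank 2; j^3 = -p^2*q has shape L^2 M (L != M), so D-series; mu = 8 gives D_8. The Hessian of g at 0 has rank 1. Corank 1: A-series; mu = 3 gives A_3. f is D_8 but g is A_3, hence not right-equivalent.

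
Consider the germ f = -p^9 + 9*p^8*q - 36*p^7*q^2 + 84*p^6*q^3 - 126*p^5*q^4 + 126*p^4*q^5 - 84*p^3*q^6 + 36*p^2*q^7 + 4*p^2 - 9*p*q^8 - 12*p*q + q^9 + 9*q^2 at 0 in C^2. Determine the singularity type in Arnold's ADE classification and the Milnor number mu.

The Hessian of f at 0 is [[8, -12], [-12, 18]] with rank 1, so corank 1. A Groebner basis of the Jacobian ideal J(f) in C{p,q} is {q^8, p - 3*q/2}; counting standard monomials gives mu = 8. Corank 1: A-series; mu = 8 gives A_8.

Type A_8, Milnor number mu = 8.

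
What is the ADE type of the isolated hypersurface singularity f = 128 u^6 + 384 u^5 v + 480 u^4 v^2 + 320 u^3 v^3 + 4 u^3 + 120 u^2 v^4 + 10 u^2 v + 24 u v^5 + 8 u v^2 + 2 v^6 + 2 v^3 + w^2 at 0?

The Hessian of f at 0 has rank 1. Corank 2; j^3 = 2*(u + v)^2*(2*u + v) has shape L^2 M (L != M), so D-series; mu = 7 gives D_7.

D_{7}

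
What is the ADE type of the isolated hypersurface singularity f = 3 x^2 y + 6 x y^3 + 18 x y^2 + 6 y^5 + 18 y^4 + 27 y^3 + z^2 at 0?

D_{6}

The Hessian of f at 0 has rank 1. Corank 2; j^3 = 3*y*(x + 3*y)^2 has shape L^2 M (L != M), so D-series; mu = 6 gives D_6.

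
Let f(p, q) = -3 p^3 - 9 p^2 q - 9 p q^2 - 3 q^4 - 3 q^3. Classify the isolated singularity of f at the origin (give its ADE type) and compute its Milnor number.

Type E_6, Milnor number mu = 6.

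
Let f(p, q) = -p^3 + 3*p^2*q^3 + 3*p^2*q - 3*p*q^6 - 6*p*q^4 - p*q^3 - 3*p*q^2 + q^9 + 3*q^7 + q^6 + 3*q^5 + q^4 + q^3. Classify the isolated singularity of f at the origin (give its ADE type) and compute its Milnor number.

Type E7, Milnor number mu = 7.

The Hessian of f at 0 is [[0, 0], [0, 0]] with rank 0, so corank 2. A Groebner basis of the Jacobian ideal J(f) in C{p,q} is {p^3 - 3*p^2*q - 6*p^2 + 12*p*q - 6*q^2, 3*p^2 + p*q^2 - 6*p*q + 3*q^2, 3*p^2 - 6*p*q + q^3 + 3*q^2}; counting standard monomials gives mu = 7. Corank 2; j^3 = -(p - q)^3 is a perfect cube, so E-series; the 4-jet and mu = 7 give E_7.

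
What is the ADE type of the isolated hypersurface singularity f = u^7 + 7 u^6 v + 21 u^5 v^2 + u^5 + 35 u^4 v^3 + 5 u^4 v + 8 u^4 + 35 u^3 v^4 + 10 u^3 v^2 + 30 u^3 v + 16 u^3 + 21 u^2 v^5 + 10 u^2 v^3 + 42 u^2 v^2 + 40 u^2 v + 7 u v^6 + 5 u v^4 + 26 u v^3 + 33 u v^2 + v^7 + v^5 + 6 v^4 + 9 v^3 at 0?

The Hessian of f at 0 has rank 0. Corank 2; j^3 = (u + v)*(4*u + 3*v)^2 has shape L^2 M (L != M), so D-series; mu = 8 gives D_8.

D8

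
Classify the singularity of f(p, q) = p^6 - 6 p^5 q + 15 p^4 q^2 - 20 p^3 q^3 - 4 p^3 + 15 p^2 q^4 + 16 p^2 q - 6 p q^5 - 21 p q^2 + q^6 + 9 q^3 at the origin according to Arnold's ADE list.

D_7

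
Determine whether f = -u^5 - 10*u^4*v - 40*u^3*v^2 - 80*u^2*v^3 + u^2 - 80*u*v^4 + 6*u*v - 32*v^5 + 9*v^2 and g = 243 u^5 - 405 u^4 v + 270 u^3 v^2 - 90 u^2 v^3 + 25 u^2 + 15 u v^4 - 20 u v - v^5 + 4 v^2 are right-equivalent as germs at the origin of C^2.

Yes.

The Hessian of f at 0 has rank 1. Corank 1: A-series; mu = 4 gives A_4. The Hessian of g at 0 has rank 1. Corank 1: A-series; mu = 4 gives A_4. Both have type A_4, hence right-equivalent.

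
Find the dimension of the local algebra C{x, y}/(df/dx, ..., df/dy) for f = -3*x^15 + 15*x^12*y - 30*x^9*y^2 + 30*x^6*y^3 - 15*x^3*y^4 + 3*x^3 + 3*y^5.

8

The Hessian of f at 0 has rank 0. Corank 2; j^3 = 3*x^3 is a perfect cube, so E-series; the 5-jet and mu = 8 give E_8.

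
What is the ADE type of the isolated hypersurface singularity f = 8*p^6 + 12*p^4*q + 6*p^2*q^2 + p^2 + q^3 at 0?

A_2

The Hessian of f at 0 is [[2, 0], [0, 0]] with rank 1, so corank 1. A Groebner basis of the Jacobian ideal J(f) in C{p,q} is {q^2, p}; counting standard monomials gives mu = 2. Corank 1: A-series; mu = 2 gives A_2.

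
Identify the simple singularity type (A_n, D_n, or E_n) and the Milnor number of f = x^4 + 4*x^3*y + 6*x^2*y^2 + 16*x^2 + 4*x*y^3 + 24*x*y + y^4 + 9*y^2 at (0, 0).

Type A_3, Milnor number mu = 3.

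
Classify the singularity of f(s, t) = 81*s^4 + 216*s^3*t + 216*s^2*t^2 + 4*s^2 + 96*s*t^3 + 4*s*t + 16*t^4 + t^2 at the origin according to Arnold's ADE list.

The Hessian of f at 0 has rank 1. Corank 1: A-series; mu = 3 gives A_3.

A3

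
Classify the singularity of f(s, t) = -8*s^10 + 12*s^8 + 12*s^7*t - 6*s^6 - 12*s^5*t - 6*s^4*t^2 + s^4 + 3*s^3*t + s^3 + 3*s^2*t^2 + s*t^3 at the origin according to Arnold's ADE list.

The Hessian of f at 0 has rank 0. Corank 2; j^3 = s^3 is a perfect cube, so E-series; the 4-jet and mu = 7 give E_7.

E_7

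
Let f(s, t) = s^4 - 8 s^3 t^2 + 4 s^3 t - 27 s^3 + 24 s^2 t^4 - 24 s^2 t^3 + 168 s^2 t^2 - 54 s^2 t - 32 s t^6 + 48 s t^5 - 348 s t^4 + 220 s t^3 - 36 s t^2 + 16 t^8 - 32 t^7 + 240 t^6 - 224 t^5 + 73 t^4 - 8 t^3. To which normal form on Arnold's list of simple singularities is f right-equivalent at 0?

E6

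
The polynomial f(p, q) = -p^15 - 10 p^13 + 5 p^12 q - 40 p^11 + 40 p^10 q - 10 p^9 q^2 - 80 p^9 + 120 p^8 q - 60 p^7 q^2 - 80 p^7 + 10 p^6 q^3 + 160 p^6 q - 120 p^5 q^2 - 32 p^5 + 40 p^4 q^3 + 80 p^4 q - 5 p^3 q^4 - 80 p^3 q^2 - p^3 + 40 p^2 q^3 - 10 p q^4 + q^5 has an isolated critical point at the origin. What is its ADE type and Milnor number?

Type E8, Milnor number mu = 8.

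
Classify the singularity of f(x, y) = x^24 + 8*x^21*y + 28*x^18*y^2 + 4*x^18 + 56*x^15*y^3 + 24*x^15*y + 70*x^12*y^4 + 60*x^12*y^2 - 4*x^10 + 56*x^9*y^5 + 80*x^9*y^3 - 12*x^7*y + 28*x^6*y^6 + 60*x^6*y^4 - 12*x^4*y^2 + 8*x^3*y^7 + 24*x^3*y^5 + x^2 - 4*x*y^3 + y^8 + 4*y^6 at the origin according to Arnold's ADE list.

The Hessian of f at 0 has rank 1. Corank 1: A-series; mu = 7 gives A_7.

A7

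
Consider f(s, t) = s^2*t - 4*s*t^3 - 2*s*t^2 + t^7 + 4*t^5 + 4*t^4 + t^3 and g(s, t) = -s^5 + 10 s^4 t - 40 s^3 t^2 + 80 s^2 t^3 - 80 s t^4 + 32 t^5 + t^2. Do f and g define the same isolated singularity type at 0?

The Hessian of f at 0 has rank 0. Corank 2; j^3 = t*(s - t)^2 has shape L^2 M (L != M), so D-series; mu = 8 gives D_8. The Hessian of g at 0 has rank 1. Corank 1: A-series; mu = 4 gives A_4. f is D_8 but g is A_4, hence not right-equivalent.

No.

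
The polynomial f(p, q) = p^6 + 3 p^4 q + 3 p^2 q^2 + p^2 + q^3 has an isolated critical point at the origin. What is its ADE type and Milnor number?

Type A_{2}, Milnor number mu = 2.

The Hessian of f at 0 is [[2, 0], [0, 0]] with rank 1, so corank 1. A Groebner basis of the Jacobian ideal J(f) in C{p,q} is {q^2, p}; counting standard monomials gives mu = 2. Corank 1: A-series; mu = 2 gives A_2.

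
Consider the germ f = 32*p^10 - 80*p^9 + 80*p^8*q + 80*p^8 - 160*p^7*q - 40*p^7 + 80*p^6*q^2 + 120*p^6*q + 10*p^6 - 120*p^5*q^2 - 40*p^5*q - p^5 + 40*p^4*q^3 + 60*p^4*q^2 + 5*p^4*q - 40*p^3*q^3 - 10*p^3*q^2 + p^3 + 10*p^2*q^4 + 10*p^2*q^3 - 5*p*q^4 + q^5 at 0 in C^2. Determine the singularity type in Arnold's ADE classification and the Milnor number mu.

Type E_8, Milnor number mu = 8.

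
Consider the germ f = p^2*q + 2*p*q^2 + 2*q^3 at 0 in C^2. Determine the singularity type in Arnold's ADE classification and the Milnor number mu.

The Hessian of f at 0 has rank 0. Corank 2; j^3 = q*(p^2 + 2*p*q + 2*q^2) splits into three distinct lines over C (the quadratic factor has nonzero discriminant), so D_4.

Type D_4, Milnor number mu = 4.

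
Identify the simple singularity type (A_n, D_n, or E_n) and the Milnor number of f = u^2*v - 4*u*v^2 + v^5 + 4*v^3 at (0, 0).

Type D_6, Milnor number mu = 6.

The Hessian of f at 0 is [[0, 0], [0, 0]] with rank 0, so corank 2. A Groebner basis of the Jacobian ideal J(f) in C{u,v} is {u^2/5 + v^4 - 4*v^2/5, u^3 - 8*v^3, u*v - 2*v^2}; counting standard monomials gives mu = 6. Corank 2; j^3 = v*(u - 2*v)^2 has shape L^2 M (L != M), so D-series; mu = 6 gives D_6.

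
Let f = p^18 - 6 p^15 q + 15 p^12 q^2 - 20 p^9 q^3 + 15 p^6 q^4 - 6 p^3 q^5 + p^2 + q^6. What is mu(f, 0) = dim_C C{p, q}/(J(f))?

5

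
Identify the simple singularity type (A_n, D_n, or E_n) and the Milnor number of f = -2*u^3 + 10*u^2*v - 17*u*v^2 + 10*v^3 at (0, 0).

Type D_{4}, Milnor number mu = 4.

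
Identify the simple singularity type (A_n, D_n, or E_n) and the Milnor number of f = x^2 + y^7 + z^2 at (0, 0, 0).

Type A6, Milnor number mu = 6.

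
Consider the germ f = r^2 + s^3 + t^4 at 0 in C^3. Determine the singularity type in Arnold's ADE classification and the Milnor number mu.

Type E_{6}, Milnor number mu = 6.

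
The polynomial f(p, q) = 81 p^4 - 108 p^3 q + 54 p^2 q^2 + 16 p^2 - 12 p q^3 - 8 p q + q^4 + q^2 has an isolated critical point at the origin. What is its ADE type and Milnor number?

The Hessian of f at 0 has rank 1. Corank 1: A-series; mu = 3 gives A_3.

Type A_{3}, Milnor number mu = 3.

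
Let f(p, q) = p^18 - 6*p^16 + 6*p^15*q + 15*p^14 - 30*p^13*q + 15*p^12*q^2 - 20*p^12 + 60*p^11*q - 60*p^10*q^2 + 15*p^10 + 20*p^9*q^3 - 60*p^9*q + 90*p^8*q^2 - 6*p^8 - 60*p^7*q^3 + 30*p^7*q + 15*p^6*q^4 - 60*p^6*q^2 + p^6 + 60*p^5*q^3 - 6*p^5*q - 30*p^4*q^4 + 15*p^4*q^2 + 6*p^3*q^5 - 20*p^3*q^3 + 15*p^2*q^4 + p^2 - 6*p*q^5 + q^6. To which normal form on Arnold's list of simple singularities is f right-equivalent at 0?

A_5

The Hessian of f at 0 has rank 1. Corank 1: A-series; mu = 5 gives A_5.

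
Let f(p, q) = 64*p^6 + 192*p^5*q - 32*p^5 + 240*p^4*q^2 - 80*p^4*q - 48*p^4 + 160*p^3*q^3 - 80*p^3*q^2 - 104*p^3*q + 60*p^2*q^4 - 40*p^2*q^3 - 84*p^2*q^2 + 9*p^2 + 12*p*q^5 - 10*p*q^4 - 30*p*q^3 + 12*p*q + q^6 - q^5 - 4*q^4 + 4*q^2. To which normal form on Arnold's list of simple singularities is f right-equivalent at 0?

A_{4}

The Hessian of f at 0 has rank 1. Corank 1: A-series; mu = 4 gives A_4.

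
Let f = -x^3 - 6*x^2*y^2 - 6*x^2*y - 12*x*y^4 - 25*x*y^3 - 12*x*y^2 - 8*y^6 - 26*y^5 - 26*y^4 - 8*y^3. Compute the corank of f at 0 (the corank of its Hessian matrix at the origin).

The Hessian at 0 is [[0, 0], [0, 0]] of rank 0; hence corank 2.

2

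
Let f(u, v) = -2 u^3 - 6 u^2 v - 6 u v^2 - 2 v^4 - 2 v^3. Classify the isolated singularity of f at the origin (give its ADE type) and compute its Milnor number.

The Hessian of f at 0 is [[0, 0], [0, 0]] with rank 0, so corank 2. A Groebner basis of the Jacobian ideal J(f) in C{u,v} is {v^3, u^2 + 2*u*v + v^2}; counting standard monomials gives mu = 6. Corank 2; j^3 = -2*(u + v)^3 is a perfect cube, so E-series; the 4-jet and mu = 6 give E_6.

Type E_{6}, Milnor number mu = 6.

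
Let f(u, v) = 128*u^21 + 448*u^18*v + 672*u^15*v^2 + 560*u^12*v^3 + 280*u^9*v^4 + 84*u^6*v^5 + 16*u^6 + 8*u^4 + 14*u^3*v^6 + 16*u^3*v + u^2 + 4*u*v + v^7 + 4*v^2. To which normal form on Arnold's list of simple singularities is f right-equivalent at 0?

A_{6}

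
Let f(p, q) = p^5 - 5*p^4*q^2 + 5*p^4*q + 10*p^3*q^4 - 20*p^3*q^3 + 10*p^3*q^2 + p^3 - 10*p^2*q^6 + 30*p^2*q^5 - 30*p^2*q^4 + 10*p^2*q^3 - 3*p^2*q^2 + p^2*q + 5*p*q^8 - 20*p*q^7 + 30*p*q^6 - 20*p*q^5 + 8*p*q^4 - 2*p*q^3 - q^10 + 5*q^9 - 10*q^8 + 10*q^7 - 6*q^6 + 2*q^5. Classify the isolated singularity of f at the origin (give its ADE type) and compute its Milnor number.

The Hessian of f at 0 is [[0, 0], [0, 0]] with rank 0, so corank 2. A Groebner basis of the Jacobian ideal J(f) in C{p,q} is {p^3, p^2*q, p^2/4 + p*q^2, -5*p^2/4 - p*q + q^3}; counting standard monomials gives mu = 6. Corank 2; j^3 = p^2*(p + q) has shape L^2 M (L != M), so D-series; mu = 6 gives D_6.

Type D_6, Milnor number mu = 6.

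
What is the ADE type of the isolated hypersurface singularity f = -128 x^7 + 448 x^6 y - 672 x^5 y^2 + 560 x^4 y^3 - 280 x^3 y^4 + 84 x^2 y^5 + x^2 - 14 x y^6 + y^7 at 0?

A_{6}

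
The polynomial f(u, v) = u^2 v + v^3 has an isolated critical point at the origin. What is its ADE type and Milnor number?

The Hessian of f at 0 is [[0, 0], [0, 0]] with rank 0, so corank 2. A Groebner basis of the Jacobian ideal J(f) in C{u,v} is {v^3, u^2 + 3*v^2, u*v}; counting standard monomials gives mu = 4. Corank 2; j^3 = v*(u^2 + v^2) splits into three distinct lines over C (the quadratic factor has nonzero discriminant), so D_4.

Type D4, Milnor number mu = 4.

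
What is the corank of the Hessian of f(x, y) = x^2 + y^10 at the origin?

1

Hessian at 0 has rank 1.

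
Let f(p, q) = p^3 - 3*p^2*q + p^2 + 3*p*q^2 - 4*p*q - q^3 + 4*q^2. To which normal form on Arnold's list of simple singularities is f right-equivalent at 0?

A_{2}

The Hessian of f at 0 has rank 1. Corank 1: A-series; mu = 2 gives A_2.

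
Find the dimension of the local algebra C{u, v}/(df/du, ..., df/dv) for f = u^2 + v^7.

The Hessian of f at 0 has rank 1. Corank 1: A-series; mu = 6 gives A_6.

6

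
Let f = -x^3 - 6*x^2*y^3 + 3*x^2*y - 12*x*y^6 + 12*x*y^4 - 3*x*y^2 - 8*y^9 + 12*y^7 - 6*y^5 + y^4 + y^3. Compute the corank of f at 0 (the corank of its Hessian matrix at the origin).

2

Hessian at 0 has rank 0.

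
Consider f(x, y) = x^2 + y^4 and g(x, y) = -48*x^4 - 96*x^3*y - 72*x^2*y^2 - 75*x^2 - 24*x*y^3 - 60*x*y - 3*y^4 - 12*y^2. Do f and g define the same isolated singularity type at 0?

Yes.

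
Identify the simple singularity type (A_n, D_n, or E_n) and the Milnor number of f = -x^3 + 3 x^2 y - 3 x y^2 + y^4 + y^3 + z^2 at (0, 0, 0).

The Hessian of f at 0 is [[0, 0, 0], [0, 0, 0], [0, 0, 2]] with rank 1, so corank 2. A Groebner basis of the Jacobian ideal J(f) in C{x,y,z} is {y^3, x^2 - 2*x*y + y^2, z}; counting standard monomials gives mu = 6. Corank 2; j^3 = -(x - y)^3 is a perfect cube, so E-series; the 4-jet and mu = 6 give E_6.

Type E6, Milnor number mu = 6.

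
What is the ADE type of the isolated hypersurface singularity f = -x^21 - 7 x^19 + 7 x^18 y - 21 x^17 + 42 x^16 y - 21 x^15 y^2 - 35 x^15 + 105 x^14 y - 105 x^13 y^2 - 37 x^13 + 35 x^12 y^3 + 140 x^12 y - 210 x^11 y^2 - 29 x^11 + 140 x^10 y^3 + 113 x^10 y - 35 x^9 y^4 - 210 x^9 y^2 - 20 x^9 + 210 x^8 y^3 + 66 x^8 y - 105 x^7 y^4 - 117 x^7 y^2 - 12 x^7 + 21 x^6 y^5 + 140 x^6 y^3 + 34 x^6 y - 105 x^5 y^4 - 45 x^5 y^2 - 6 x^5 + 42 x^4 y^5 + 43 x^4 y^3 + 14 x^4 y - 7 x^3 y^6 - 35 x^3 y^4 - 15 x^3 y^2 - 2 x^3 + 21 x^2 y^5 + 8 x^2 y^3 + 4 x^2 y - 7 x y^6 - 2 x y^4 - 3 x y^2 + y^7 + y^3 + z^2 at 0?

D4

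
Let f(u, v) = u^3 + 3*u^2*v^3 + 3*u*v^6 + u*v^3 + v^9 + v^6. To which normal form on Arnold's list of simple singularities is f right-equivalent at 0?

The Hessian of f at 0 has rank 0. Corank 2; j^3 = u^3 is a perfect cube, so E-series; the 4-jet and mu = 7 give E_7.

E_{7}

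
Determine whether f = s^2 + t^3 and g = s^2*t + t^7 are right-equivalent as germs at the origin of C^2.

No.

The Hessian of f at 0 has rank 1. Corank 1: A-series; mu = 2 gives A_2. The Hessian of g at 0 has rank 0. Corank 2; j^3 = s^2*t has shape L^2 M (L != M), so D-series; mu = 8 gives D_8. f is A_2 but g is D_8, hence not right-equivalent.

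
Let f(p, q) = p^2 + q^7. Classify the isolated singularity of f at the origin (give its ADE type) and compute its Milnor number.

Type A6, Milnor number mu = 6.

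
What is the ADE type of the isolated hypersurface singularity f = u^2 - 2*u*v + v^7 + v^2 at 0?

A6

The Hessian of f at 0 has rank 1. Corank 1: A-series; mu = 6 gives A_6.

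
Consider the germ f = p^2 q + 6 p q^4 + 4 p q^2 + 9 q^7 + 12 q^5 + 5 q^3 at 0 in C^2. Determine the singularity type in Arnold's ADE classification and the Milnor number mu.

Type D_4, Milnor number mu = 4.

The Hessian of f at 0 has rank 0. Corank 2; j^3 = q*(p^2 + 4*p*q + 5*q^2) splits into three distinct lines over C (the quadratic factor has nonzero discriminant), so D_4.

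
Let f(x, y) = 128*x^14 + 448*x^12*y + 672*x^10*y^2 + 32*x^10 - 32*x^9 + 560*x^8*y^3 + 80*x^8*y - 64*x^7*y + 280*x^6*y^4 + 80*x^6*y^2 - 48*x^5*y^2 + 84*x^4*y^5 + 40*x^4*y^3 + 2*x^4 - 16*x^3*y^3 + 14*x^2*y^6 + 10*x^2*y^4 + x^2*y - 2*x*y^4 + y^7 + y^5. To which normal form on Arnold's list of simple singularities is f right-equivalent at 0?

D6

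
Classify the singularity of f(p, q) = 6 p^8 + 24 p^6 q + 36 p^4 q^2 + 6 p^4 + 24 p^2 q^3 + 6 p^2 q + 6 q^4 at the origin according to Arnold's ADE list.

D5

The Hessian of f at 0 has rank 0. Corank 2; j^3 = 6*p^2*q has shape L^2 M (L != M), so D-series; mu = 5 gives D_5.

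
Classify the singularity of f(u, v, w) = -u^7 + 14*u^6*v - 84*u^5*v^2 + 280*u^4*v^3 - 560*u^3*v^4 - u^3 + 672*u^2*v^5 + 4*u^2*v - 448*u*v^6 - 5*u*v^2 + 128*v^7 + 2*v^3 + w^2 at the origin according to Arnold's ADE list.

The Hessian of f at 0 has rank 1. Corank 2; j^3 = -(u - 2*v)*(u - v)^2 has shape L^2 M (L != M), so D-series; mu = 8 gives D_8.

D_8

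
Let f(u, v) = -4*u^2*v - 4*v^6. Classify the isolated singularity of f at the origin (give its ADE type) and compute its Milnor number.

The Hessian of f at 0 has rank 0. Corank 2; j^3 = -4*u^2*v has shape L^2 M (L != M), so D-series; mu = 7 gives D_7.

Type D_7, Milnor number mu = 7.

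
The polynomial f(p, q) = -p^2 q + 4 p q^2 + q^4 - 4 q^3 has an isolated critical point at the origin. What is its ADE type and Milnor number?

The Hessian of f at 0 has rank 0. Corank 2; j^3 = -q*(p - 2*q)^2 has shape L^2 M (L != M), so D-series; mu = 5 gives D_5.

Type D_5, Milnor number mu = 5.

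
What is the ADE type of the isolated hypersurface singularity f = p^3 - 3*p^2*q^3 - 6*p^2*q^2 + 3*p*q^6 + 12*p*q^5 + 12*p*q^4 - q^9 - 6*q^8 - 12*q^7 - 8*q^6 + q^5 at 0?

E_8

The Hessian of f at 0 is [[0, 0], [0, 0]] with rank 0, so corank 2. A Groebner basis of the Jacobian ideal J(f) in C{p,q} is {-p^2/2 + p*q^3 + 2*p*q^2, q^4, p^3, p^2*q - 2*p^2 + 8*p*q^2}; counting standard monomials gives mu = 8. Corank 2; j^3 = p^3 is a perfect cube, so E-series; the 5-jet and mu = 8 give E_8.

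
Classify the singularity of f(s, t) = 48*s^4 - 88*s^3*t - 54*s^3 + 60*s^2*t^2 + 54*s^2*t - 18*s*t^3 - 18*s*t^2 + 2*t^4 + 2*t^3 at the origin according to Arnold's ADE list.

The Hessian of f at 0 is [[0, 0], [0, 0]] with rank 0, so corank 2. A Groebner basis of the Jacobian ideal J(f) in C{s,t} is {19683*s^2/4 - 6561*s*t/2 + t^4 + 27*t^3/4 + 2187*t^2/4, s^3 - 135*s^2/4 + 45*s*t/2 - t^3/12 - 15*t^2/4, s^2*t - 243*s^2/4 + 81*s*t/2 - 7*t^3/36 - 27*t^2/4, -81*s^2 + s*t^2 + 54*s*t - 4*t^3/9 - 9*t^2}; counting standard monomials gives mu = 7. Corank 2; j^3 = -2*(3*s - t)^3 is a perfect cube, so E-series; the 4-jet and mu = 7 give E_7.

E_{7}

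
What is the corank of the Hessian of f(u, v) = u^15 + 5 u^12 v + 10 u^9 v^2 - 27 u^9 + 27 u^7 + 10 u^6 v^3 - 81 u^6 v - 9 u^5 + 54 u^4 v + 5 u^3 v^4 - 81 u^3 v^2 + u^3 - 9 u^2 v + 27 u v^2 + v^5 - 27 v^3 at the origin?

2

The Hessian at 0 is [[0, 0], [0, 0]] of rank 0; hence corank 2.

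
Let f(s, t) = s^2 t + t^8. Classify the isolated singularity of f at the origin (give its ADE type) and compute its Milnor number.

Type D9, Milnor number mu = 9.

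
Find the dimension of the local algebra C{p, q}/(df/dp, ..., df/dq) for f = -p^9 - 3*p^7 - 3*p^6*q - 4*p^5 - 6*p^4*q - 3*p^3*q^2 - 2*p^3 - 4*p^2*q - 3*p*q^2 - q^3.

The Hessian of f at 0 has rank 0. Corank 2; j^3 = -(p + q)*(2*p^2 + 2*p*q + q^2) splits into three distinct lines over C (the quadratic factor has nonzero discriminant), so D_4.

4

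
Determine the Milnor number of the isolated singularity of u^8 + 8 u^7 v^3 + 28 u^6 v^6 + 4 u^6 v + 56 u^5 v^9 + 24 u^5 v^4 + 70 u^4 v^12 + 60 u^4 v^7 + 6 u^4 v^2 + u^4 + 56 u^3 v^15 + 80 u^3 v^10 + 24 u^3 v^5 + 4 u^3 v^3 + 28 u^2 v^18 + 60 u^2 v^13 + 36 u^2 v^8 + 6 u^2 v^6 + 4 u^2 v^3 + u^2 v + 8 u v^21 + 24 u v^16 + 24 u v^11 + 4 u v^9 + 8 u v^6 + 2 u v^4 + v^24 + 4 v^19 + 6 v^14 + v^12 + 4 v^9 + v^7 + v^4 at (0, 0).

5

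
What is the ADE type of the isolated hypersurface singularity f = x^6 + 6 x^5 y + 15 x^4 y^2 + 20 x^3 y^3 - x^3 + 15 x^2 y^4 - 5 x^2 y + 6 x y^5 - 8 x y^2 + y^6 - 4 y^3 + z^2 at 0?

D_7

The Hessian of f at 0 has rank 1. Corank 2; j^3 = -(x + y)*(x + 2*y)^2 has shape L^2 M (L != M), so D-series; mu = 7 gives D_7.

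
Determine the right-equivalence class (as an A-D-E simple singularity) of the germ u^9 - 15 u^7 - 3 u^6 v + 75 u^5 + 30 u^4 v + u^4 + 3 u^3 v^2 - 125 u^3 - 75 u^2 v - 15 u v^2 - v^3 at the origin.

E_6

The Hessian of f at 0 has rank 0. Corank 2; j^3 = -(5*u + v)^3 is a perfect cube, so E-series; the 4-jet and mu = 6 give E_6.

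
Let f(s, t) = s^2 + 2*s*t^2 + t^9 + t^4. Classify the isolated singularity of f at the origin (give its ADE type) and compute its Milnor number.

Type A8, Milnor number mu = 8.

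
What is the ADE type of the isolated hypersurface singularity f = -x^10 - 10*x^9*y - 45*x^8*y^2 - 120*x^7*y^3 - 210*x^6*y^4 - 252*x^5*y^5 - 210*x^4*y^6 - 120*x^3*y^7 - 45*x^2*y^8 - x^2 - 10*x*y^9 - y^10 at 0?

A_9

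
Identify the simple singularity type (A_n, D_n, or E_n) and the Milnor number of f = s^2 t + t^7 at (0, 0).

The Hessian of f at 0 is [[0, 0], [0, 0]] with rank 0, so corank 2. A Groebner basis of the Jacobian ideal J(f) in C{s,t} is {s^2/7 + t^6, s^3, s*t}; counting standard monomials gives mu = 8. Corank 2; j^3 = s^2*t has shape L^2 M (L != M), so D-series; mu = 8 gives D_8.

Type D_{8}, Milnor number mu = 8.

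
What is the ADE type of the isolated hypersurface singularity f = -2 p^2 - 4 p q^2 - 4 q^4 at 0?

The Hessian of f at 0 has rank 1. Corank 1: A-series; mu = 3 gives A_3.

A_{3}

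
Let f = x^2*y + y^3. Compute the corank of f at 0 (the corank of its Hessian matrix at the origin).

Hessian at 0 has rank 0.

2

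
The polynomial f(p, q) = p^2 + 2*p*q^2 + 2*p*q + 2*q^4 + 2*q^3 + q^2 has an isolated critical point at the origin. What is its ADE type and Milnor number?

Type A_3, Milnor number mu = 3.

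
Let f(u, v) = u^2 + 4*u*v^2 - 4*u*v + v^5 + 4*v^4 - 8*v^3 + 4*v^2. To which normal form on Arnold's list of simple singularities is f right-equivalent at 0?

The Hessian of f at 0 is [[2, -4], [-4, 8]] with rank 1, so corank 1. A Groebner basis of the Jacobian ideal J(f) in C{u,v} is {u^2 - 4*u*v - 2*u + 4*v, u/2 + v^2 - v}; counting standard monomials gives mu = 4. Corank 1: A-series; mu = 4 gives A_4.

A_{4}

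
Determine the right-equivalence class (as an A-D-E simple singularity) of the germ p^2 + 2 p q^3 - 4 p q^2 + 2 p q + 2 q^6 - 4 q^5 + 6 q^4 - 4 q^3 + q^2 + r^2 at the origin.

A_5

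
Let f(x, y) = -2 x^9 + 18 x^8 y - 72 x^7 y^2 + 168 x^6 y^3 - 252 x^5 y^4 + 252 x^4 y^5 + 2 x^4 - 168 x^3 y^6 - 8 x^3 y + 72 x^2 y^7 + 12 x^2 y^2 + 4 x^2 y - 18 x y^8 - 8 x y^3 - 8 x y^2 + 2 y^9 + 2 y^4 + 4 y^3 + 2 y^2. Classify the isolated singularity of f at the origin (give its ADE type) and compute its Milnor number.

Type A_{8}, Milnor number mu = 8.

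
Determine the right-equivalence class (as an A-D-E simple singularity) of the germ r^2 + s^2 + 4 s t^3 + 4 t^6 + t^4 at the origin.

The Hessian of f at 0 is [[2, 0, 0], [0, 0, 0], [0, 0, 2]] with rank 2, so corank 1. A Groebner basis of the Jacobian ideal J(f) in C{s,t,r} is {t^3, s, r}; counting standard monomials gives mu = 3. Corank 1: A-series; mu = 3 gives A_3.

A_{3}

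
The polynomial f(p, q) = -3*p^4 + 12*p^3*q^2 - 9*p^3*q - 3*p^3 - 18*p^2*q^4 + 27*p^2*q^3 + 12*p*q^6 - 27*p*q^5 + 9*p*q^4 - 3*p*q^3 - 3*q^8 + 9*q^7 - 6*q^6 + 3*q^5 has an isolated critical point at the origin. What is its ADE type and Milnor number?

Type E_7, Milnor number mu = 7.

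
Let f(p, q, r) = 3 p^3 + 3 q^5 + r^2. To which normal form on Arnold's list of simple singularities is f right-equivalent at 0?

E_{8}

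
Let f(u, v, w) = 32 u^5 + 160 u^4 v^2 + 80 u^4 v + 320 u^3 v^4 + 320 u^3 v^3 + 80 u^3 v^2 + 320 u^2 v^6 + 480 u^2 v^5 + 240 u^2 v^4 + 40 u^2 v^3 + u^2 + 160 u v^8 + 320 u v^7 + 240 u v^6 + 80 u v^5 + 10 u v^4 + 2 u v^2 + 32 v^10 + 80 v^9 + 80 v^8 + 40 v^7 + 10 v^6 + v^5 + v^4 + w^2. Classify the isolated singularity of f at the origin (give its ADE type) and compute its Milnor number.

Type A4, Milnor number mu = 4.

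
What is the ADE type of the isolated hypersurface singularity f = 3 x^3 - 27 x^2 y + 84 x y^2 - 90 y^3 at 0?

D_4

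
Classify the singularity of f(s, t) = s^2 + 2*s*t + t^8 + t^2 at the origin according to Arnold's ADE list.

A_7

The Hessian of f at 0 is [[2, 2], [2, 2]] with rank 1, so corank 1. A Groebner basis of the Jacobian ideal J(f) in C{s,t} is {t^7, s + t}; counting standard monomials gives mu = 7. Corank 1: A-series; mu = 7 gives A_7.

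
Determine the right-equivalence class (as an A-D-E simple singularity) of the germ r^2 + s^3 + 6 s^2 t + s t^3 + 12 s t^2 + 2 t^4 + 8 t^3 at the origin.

E_7

The Hessian of f at 0 is [[0, 0, 0], [0, 0, 0], [0, 0, 2]] with rank 1, so corank 2. A Groebner basis of the Jacobian ideal J(f) in C{s,t,r} is {s^3 + 6*s^2*t + 48*s^2 + 192*s*t + 192*t^2, -6*s^2 + s*t^2 - 24*s*t - 24*t^2, 3*s^2 + 12*s*t + t^3 + 12*t^2, r}; counting standard monomials gives mu = 7. Corank 2; j^3 = (s + 2*t)^3 is a perfect cube, so E-series; the 4-jet and mu = 7 give E_7.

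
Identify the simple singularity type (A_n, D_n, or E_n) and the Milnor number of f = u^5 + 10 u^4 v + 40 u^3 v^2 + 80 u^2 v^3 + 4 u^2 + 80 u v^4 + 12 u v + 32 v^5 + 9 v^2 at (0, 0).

Type A4, Milnor number mu = 4.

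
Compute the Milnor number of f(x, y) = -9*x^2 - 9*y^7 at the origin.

6

The Hessian of f at 0 has rank 1. Corank 1: A-series; mu = 6 gives A_6.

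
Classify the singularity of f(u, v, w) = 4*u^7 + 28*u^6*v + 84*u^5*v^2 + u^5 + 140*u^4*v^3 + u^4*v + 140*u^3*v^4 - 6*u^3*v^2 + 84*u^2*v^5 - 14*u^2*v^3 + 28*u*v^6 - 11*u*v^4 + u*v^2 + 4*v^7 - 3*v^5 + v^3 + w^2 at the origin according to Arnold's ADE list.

D_{6}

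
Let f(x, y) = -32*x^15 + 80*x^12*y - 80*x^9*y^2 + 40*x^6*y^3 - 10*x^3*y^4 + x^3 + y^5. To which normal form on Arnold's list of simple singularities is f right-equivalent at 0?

The Hessian of f at 0 has rank 0. Corank 2; j^3 = x^3 is a perfect cube, so E-series; the 5-jet and mu = 8 give E_8.

E_8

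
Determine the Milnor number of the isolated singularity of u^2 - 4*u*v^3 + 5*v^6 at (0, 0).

The Hessian of f at 0 is [[2, 0], [0, 0]] with rank 1, so corank 1. A Groebner basis of the Jacobian ideal J(f) in C{u,v} is {u*v^2, -u/2 + v^3, u^2}; counting standard monomials gives mu = 5. Corank 1: A-series; mu = 5 gives A_5.

5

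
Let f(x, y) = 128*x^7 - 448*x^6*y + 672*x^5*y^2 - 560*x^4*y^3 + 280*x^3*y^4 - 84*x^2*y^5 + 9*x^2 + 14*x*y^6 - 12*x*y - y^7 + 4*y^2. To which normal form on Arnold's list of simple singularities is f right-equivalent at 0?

A_6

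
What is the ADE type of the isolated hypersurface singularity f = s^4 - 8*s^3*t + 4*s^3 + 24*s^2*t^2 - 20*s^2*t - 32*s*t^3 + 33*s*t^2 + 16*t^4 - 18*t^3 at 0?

The Hessian of f at 0 is [[0, 0], [0, 0]] with rank 0, so corank 2. A Groebner basis of the Jacobian ideal J(f) in C{s,t} is {s*t^2 - 6*s*t + 9*t^2, -4*s*t + t^3 + 6*t^2, s^2 - 7*s*t/2 + 3*t^2}; counting standard monomials gives mu = 5. Corank 2; j^3 = (s - 2*t)*(2*s - 3*t)^2 has shape L^2 M (L != M), so D-series; mu = 5 gives D_5.

D5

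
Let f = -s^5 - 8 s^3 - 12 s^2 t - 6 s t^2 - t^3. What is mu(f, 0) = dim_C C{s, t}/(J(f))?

8

The Hessian of f at 0 has rank 0. Corank 2; j^3 = -(2*s + t)^3 is a perfect cube, so E-series; the 5-jet and mu = 8 give E_8.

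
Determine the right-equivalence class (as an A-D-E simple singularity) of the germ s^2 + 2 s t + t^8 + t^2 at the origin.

The Hessian of f at 0 has rank 1. Corank 1: A-series; mu = 7 gives A_7.

A_7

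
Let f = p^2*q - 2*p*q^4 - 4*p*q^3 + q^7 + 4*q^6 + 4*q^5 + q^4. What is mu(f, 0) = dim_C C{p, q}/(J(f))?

The Hessian of f at 0 has rank 0. Corank 2; j^3 = p^2*q has shape L^2 M (L != M), so D-series; mu = 5 gives D_5.

5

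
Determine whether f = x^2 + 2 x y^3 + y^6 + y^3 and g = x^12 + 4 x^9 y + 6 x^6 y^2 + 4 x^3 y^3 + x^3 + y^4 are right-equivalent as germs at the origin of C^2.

The Hessian of f at 0 has rank 1. Corank 1: A-series; mu = 2 gives A_2. The Hessian of g at 0 has rank 0. Corank 2; j^3 = x^3 is a perfect cube, so E-series; the 4-jet and mu = 6 give E_6. f is A_2 but g is E_6, hence not right-equivalent.

No.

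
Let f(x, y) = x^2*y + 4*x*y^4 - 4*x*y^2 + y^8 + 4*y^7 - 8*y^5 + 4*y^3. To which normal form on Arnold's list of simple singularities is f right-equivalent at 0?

D9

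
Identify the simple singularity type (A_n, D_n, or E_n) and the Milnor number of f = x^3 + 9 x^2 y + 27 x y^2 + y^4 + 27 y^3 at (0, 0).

Type E_{6}, Milnor number mu = 6.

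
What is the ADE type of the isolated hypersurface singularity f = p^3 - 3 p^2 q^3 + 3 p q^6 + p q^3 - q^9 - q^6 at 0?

The Hessian of f at 0 has rank 0. Corank 2; j^3 = p^3 is a perfect cube, so E-series; the 4-jet and mu = 7 give E_7.

E_{7}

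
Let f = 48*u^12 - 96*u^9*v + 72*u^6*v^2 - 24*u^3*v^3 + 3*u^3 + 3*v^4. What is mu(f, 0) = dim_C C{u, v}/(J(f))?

6

The Hessian of f at 0 is [[0, 0], [0, 0]] with rank 0, so corank 2. A Groebner basis of the Jacobian ideal J(f) in C{u,v} is {v^3, u^2}; counting standard monomials gives mu = 6. Corank 2; j^3 = 3*u^3 is a perfect cube, so E-series; the 4-jet and mu = 6 give E_6.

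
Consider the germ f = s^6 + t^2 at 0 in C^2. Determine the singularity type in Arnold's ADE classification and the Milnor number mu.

Type A_{5}, Milnor number mu = 5.

The Hessian of f at 0 has rank 1. Corank 1: A-series; mu = 5 gives A_5.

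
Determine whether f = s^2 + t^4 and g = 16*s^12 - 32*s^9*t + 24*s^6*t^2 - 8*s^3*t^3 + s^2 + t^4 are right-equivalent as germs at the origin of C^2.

Yes.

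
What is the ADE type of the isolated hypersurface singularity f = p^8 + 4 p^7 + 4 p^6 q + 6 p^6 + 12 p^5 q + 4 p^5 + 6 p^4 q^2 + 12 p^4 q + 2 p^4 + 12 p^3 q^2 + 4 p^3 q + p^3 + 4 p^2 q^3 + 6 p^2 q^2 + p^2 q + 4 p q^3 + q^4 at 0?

D5

The Hessian of f at 0 is [[0, 0], [0, 0]] with rank 0, so corank 2. A Groebner basis of the Jacobian ideal J(f) in C{p,q} is {p*q^2, -p*q/4 + q^3, p^2 + p*q}; counting standard monomials gives mu = 5. Corank 2; j^3 = p^2*(p + q) has shape L^2 M (L != M), so D-series; mu = 5 gives D_5.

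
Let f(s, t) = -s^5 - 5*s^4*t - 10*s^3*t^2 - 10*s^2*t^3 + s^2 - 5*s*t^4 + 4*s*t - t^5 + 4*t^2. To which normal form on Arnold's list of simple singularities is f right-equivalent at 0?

A_{4}

The Hessian of f at 0 is [[2, 4], [4, 8]] with rank 1, so corank 1. A Groebner basis of the Jacobian ideal J(f) in C{s,t} is {t^4, s + 2*t}; counting standard monomials gives mu = 4. Corank 1: A-series; mu = 4 gives A_4.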